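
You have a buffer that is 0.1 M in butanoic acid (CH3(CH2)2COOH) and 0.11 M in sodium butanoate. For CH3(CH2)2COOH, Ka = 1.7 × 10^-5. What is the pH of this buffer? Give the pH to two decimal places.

pKa = −log(1.7 × 10^-5) = 4.770
pH = pKa + log([A⁻]/[HA]) = 4.770 + log(0.11/0.1)
pH = 4.770 + (+0.041) = 4.81

pH = 4.81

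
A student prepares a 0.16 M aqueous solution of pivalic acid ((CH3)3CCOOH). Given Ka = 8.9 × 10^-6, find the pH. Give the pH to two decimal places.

(CH3)3CCOOH ⇌ (CH3)3CCOO- + H+
From the ICE table, Ka = [H+]²/(0.16 − [H+]) = 8.9 × 10^-6.
Neglecting [H+] in the denominator: [H+] = √(8.9 × 10^-6 × 0.16) = 1.19 × 10^-3 M
([H+]/C₀ = 0.75% < 5%, so the approximation holds.)
pH = −log[H+] = −log(1.19 × 10^-3) = 2.92

pH = 2.92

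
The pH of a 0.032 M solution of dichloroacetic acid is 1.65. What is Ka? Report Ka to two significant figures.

Ka = 5.2 × 10^-2

[H+] = 10^(-1.65) = 2.24 × 10^-2 M
At equilibrium [HA] = 0.032 − 2.24 × 10^-2 = 9.60 × 10^-3 M
Ka = [H+][A-]/[HA] = (2.24 × 10^-2)² / 9.60 × 10^-3 = 5.2 × 10^-2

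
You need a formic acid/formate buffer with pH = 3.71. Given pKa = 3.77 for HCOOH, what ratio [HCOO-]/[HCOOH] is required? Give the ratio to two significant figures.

ratio = 0.87

pH = pKa + log(r) ⇒ log(r) = 3.71 − 3.77 = -0.06
r = [HCOO-]/[HCOOH] = 10^(-0.06) = 0.871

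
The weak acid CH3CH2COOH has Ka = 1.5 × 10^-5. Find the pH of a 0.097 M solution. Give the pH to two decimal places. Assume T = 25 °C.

pH = 2.92

CH3CH2COOH ⇌ CH3CH2COO- + H+
Ka = [H+]²/(0.097 − [H+]) = 1.5 × 10^-5
Assume [H+] ≪ 0.097: [H+] ≈ √(1.5 × 10^-5 × 0.097) = 1.21 × 10^-3 M
Check: 1.2% ionized — well under 5%, approximation valid.
pH = −log[H+] = −log(1.21 × 10^-3) = 2.92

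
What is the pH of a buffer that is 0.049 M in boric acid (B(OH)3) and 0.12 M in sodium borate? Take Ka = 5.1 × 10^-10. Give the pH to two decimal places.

pKa = −log(5.1 × 10^-10) = 9.292
pH = pKa + log([A⁻]/[HA]) = 9.292 + log(0.12/0.049)
pH = 9.292 + (+0.389) = 9.68

pH = 9.68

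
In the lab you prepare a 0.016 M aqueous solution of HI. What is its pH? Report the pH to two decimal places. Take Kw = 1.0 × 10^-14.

HI is a strong acid and dissociates completely, so [H+] = 0.016 M.
pH = -log(0.016) = 1.80

pH = 1.80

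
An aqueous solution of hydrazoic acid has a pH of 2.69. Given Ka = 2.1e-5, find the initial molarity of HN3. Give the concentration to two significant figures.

[H+] = 10^(-2.69) = 2.04 × 10^-3 M = x
Ka = x²/(C₀ − x) ⇒ C₀ = x + x²/Ka
C₀ = 2.04 × 10^-3 + (2.04 × 10^-3)²/(2.1 × 10^-5) = 2.00 × 10^-1 M

C₀ = 2.0 × 10^-1 M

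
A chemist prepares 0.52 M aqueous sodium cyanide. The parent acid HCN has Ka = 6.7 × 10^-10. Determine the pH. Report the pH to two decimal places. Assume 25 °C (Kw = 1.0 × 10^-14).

CN- is the conjugate base of the weak acid HCN.
Kb = Kw/Ka = 1.0×10^-14 / 6.7 × 10^-10 = 1.49 × 10^-5
Kb = x²/(0.52 − x) = 1.49 × 10^-5
Neglecting x in the denominator: x = √(1.49 × 10^-5 × 0.52) = 2.78 × 10^-3 M
Check: 0.54% ionized — well under 5%, approximation valid.
pOH = 2.56, so pH = 14.00 − pOH = 11.44

pH = 11.44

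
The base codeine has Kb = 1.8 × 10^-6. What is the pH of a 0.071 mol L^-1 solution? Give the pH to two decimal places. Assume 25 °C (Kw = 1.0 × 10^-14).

C18H21NO3 + H2O ⇌ C18H22NO3+ + OH-
Kb = x²/(0.071 − x) = 1.8 × 10^-6
Assume x ≪ 0.071: x ≈ √(1.8 × 10^-6 × 0.071) = 3.57 × 10^-4 M
(x/C₀ = 0.5% < 5%, so the approximation holds.)
pOH = −log(3.57 × 10^-4) = 3.45; pH = 14.00 − 3.45 = 10.55

pH = 10.55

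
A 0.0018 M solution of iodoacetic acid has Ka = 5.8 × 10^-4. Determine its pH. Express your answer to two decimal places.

ICH2COOH ⇌ ICH2COO- + H+
Ka = x²/(0.0018 − x) = 5.8 × 10^-4
The 5% rule fails; solving x² + Ka·x − Ka·C₀ = 0 exactly:
x = [−0.00058 + √(0.00058² + 4.18e-06)]/2 = 7.72 × 10^-4 M
pH = −log(7.72 × 10^-4) = 3.11

pH = 3.11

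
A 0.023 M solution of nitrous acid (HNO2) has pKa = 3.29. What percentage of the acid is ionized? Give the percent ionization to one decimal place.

HNO2 ⇌ NO2- + H+; let x = [H+] at equilibrium.
Ka = 10^(−3.29) = 5.13 × 10^-4
Ka = x²/(C₀ − x); solving the quadratic gives x = 3.19 × 10^-3 M.
Fraction ionized = 3.19 × 10^-3 / 0.023 = 0.1387 → 13.9%

13.9%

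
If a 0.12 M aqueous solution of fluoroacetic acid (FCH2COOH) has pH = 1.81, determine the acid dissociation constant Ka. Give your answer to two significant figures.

Ka = 2.3 × 10^-3

[H+] = 10^(-1.81) = 1.55 × 10^-2 M
At equilibrium [HA] = 0.12 − 1.55 × 10^-2 = 1.04 × 10^-1 M
Ka = [H+][A-]/[HA] = (1.55 × 10^-2)² / 1.04 × 10^-1 = 2.3 × 10^-3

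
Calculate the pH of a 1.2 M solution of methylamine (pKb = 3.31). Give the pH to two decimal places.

pH = 12.38

CH3NH2 + H2O ⇌ CH3NH3+ + OH-
Kb = 10^(−3.31) = 4.90 × 10^-4
From the ICE table, Kb = [OH-]²/(1.2 − [OH-]) = 4.90 × 10^-4.
Neglecting [OH-] in the denominator: [OH-] = √(4.90 × 10^-4 × 1.2) = 2.42 × 10^-2 M
Check: 2% ionized — well under 5%, approximation valid.
pOH = −log(2.42 × 10^-2) = 1.62; pH = 14.00 − 1.62 = 12.38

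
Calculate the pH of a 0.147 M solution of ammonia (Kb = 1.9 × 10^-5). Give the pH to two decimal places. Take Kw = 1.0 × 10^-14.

pH = 11.22

NH3 + H2O ⇌ NH4+ + OH-
From the ICE table, Kb = [OH-]²/(0.147 − [OH-]) = 1.9 × 10^-5.
Since Kb ≪ C₀, [OH-] ≈ √(Kb·C₀) = 1.67 × 10^-3 M.
pOH = −log(1.67 × 10^-3) = 2.78; pH = 14.00 − 2.78 = 11.22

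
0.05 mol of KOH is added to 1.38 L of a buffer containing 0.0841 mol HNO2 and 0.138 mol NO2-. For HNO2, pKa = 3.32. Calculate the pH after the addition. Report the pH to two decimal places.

pH = 4.06

After neutralization: n(HNO2) = 0.0341 mol, n(NO2-) = 0.188 mol.
pH = pKa + log([A⁻]/[HA]) = 3.32 + log(0.188/0.0341) = 3.32 +0.741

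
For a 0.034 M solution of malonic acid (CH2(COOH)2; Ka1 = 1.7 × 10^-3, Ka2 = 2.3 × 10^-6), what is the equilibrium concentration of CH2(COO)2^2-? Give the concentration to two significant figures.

2.3 × 10^-6 M

First ionization gives [H+] ≈ [CH2(COOH)COO-] = 6.80 × 10^-3 M.
Second step: Ka2 = [H+][CH2(COO)2^2-]/[CH2(COOH)COO-] ≈ [CH2(COO)2^2-] (since [H+] ≈ [CH2(COOH)COO-]).
So [CH2(COO)2^2-] ≈ Ka2.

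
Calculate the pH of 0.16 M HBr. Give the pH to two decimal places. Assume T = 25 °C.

pH = 0.80

HBr is a strong acid and dissociates completely, so [H+] = 0.16 M.
pH = -log(0.16) = 0.80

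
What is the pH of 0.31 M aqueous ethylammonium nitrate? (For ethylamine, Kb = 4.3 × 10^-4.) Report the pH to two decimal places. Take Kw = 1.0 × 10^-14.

C2H5NH3+ is the conjugate acid of the weak base C2H5NH2.
Ka = Kw/Kb = 1.0×10^-14 / 4.3 × 10^-4 = 2.33 × 10^-11
From the ICE table, Ka = [H+]²/(0.31 − [H+]) = 2.33 × 10^-11.
Neglecting [H+] in the denominator: [H+] = √(2.33 × 10^-11 × 0.31) = 2.69 × 10^-6 M
Check: 0.00087% ionized — well under 5%, approximation valid.
pH = −log[H+] = −log(2.69 × 10^-6) = 5.57

pH = 5.57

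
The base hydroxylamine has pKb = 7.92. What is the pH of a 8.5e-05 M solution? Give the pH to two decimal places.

NH2OH + H2O ⇌ NH3OH+ + OH-
Kb = 10^(−7.92) = 1.20 × 10^-8
Kb = [OH-]²/(8.5e-05 − [OH-]) = 1.20 × 10^-8
Assume [OH-] ≪ 8.5e-05: [OH-] ≈ √(1.20 × 10^-8 × 8.5e-05) = 1.01 × 10^-6 M
Check: 1.2% ionized — well under 5%, approximation valid.
pOH = 6.00, so pH = 14.00 − pOH = 8.00

pH = 8.00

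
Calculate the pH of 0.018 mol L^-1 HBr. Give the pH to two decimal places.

pH = 1.74

HBr is a strong acid and dissociates completely, so [H+] = 0.018 M.
pH = -log(0.018) = 1.74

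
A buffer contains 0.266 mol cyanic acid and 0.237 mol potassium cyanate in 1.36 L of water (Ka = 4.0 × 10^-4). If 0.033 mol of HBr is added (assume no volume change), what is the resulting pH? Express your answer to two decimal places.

Added H+ converts OCN- to HOCN: HOCN → 0.299 mol, OCN- → 0.204 mol.
pKa = −log(4.0 × 10^-4) = 3.398
Henderson–Hasselbalch with mole ratio 0.204/0.299: pH = 3.398 + (-0.166)

pH = 3.23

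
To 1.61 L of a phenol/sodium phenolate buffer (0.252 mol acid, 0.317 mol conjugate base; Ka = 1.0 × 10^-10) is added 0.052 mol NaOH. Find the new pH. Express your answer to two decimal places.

OH- converts C6H5OH to C6H5O-: C6H5OH → 0.2 mol, C6H5O- → 0.369 mol.
pKa = −log(1.0 × 10^-10) = 10.000
pH = pKa + log(n_C6H5O-/n_C6H5OH) = 10.000 + log(0.369/0.2) = 10.000 + (+0.266)

pH = 10.27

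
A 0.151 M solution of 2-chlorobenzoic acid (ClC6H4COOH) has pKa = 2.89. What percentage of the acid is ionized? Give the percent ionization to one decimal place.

8.8%

ClC6H4COOH ⇌ ClC6H4COO- + H+; let x = [H+] at equilibrium.
Ka = 10^(−2.89) = 1.29 × 10^-3
Ka = x²/(C₀ − x); solving the quadratic gives x = 1.33 × 10^-2 M.
% ionization = x/C₀ × 100% = 1.33 × 10^-2/0.151 × 100% = 8.8%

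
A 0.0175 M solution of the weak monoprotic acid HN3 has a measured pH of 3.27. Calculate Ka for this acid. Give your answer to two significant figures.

Ka = 1.7 × 10^-5

[H+] = 10^(-3.27) = 5.37 × 10^-4 M
At equilibrium [HA] = 0.0175 − 5.37 × 10^-4 = 1.70 × 10^-2 M
Ka = [H+][A-]/[HA] = (5.37 × 10^-4)² / 1.70 × 10^-2 = 1.7 × 10^-5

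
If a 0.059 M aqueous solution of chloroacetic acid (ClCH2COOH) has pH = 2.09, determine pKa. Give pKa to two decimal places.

pKa = 2.89

[H+] = 10^(-2.09) = 8.13 × 10^-3 M
At equilibrium [HA] = 0.059 − 8.13 × 10^-3 = 5.09 × 10^-2 M
Ka = [H+][A-]/[HA] = (8.13 × 10^-3)² / 5.09 × 10^-2 = 1.30 × 10^-3
pKa = -log(1.30 × 10^-3) = 2.89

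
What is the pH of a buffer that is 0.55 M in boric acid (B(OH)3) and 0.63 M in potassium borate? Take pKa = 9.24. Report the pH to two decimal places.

pH = pKa + log([A⁻]/[HA]) = 9.24 + log(0.63/0.55)
pH = 9.24 + (+0.059) = 9.30

pH = 9.30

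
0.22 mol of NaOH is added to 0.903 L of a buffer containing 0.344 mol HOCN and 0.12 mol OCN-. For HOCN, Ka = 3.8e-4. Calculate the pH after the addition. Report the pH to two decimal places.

OH- converts HOCN to OCN-: HOCN → 0.124 mol, OCN- → 0.34 mol.
pKa = −log(3.8 × 10^-4) = 3.420
Henderson–Hasselbalch with mole ratio 0.34/0.124: pH = 3.420 + (+0.438)

pH = 3.86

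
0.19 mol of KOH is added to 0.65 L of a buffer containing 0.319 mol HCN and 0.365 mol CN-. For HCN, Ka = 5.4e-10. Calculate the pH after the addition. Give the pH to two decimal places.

pH = 9.90

OH- converts HCN to CN-: HCN → 0.129 mol, CN- → 0.555 mol.
pKa = −log(5.4 × 10^-10) = 9.268
Henderson–Hasselbalch with mole ratio 0.555/0.129: pH = 9.268 + (+0.634)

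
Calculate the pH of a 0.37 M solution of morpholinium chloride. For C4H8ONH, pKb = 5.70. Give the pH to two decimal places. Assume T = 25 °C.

pH = 4.37

C4H8ONH2+ is the conjugate acid of the weak base C4H8ONH.
Kb = 10^(−5.70) = 2.00 × 10^-6
Ka = Kw/Kb = 1.0×10^-14 / 2.00 × 10^-6 = 5.00 × 10^-9
From the ICE table, Ka = [H+]²/(0.37 − [H+]) = 5.00 × 10^-9.
Assume [H+] ≪ 0.37: [H+] ≈ √(5.00 × 10^-9 × 0.37) = 4.30 × 10^-5 M
pH = −log[H+] = −log(4.30 × 10^-5) = 4.37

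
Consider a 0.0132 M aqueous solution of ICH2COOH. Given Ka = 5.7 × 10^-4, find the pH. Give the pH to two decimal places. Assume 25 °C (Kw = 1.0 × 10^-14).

pH = 2.61

ICH2COOH ⇌ ICH2COO- + H+
Let x = [H+] at equilibrium. Ka = x²/(0.0132 − x).
x is not negligible relative to C₀; solve x² + 0.00057·x − 7.52e-06 = 0.
x = (−Ka + √(Ka² + 4·Ka·C₀))/2 = 2.47 × 10^-3 M
pH = −log(2.47 × 10^-3) = 2.61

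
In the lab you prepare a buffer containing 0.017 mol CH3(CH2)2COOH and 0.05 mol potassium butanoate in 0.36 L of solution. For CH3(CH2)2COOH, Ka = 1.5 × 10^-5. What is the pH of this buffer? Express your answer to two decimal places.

pKa = −log(1.5 × 10^-5) = 4.824
Henderson–Hasselbalch: pH = pKa + log([CH3(CH2)2COO-]/[CH3(CH2)2COOH]) = 4.824 + log(0.05/0.017)
pH = 4.824 + (+0.469) = 5.29

pH = 5.29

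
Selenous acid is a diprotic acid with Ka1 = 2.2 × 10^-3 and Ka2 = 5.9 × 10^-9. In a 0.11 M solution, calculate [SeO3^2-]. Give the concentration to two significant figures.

First ionization gives [H+] ≈ [HSeO3-] = 1.45 × 10^-2 M.
Second step: Ka2 = [H+][SeO3^2-]/[HSeO3-] ≈ [SeO3^2-] (since [H+] ≈ [HSeO3-]).
So [SeO3^2-] ≈ Ka2.

5.9 × 10^-9 M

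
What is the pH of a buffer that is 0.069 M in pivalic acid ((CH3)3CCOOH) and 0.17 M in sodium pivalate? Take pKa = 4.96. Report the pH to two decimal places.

Using pH = pKa + log([base]/[acid]) with [base]/[acid] = 0.17/0.069:
pH = 4.96 + (+0.392) = 5.35

pH = 5.35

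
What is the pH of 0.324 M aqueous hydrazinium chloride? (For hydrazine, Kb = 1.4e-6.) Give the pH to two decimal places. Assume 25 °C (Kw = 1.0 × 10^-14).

N2H5+ is the conjugate acid of the weak base N2H4.
Ka = Kw/Kb = 1.0×10^-14 / 1.4 × 10^-6 = 7.14 × 10^-9
Ka = x²/(0.324 − x) = 7.14 × 10^-9
Since Ka ≪ C₀, x ≈ √(Ka·C₀) = 4.81 × 10^-5 M.
(x/C₀ = 0.015% < 5%, so the approximation holds.)
pH = −log[H+] = −log(4.81 × 10^-5) = 4.32

pH = 4.32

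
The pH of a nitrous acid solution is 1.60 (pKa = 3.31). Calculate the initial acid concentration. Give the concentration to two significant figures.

[H+] = 10^(-1.60) = 2.51 × 10^-2 M = x
Ka = 10^(−3.31) = 4.90 × 10^-4
Ka = x²/(C₀ − x) ⇒ C₀ = x + x²/Ka
C₀ = 2.51 × 10^-2 + (2.51 × 10^-2)²/(4.90 × 10^-4) = 1.31 M

C₀ = 1.3 M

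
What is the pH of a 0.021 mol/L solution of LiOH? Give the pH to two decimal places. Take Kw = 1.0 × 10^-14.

LiOH is a strong base; [OH-] = 0.021 M.
pOH = -log(0.021) = 1.68
pH = 14.00 - 1.68 = 12.32

pH = 12.32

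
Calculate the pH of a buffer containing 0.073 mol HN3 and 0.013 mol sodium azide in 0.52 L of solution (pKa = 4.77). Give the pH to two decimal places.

pH = 4.02

pH = pKa + log([A⁻]/[HA]) = 4.77 + log(0.013/0.073)
pH = 4.77 + (-0.749) = 4.02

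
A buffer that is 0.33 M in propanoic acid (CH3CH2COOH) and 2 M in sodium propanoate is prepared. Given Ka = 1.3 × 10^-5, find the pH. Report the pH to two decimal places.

pKa = −log(1.3 × 10^-5) = 4.886
Using pH = pKa + log([base]/[acid]) with [base]/[acid] = 2/0.33:
pH = 4.886 + (+0.783) = 5.67

pH = 5.67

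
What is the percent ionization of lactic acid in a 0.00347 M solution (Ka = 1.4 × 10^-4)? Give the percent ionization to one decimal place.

18.2%

CH3CH(OH)COOH ⇌ CH3CH(OH)COO- + H+; let x = [H+] at equilibrium.
Ka = x²/(C₀ − x); solving the quadratic gives x = 6.30 × 10^-4 M.
% ionization = x/C₀ × 100% = 6.30 × 10^-4/0.00347 × 100% = 18.2%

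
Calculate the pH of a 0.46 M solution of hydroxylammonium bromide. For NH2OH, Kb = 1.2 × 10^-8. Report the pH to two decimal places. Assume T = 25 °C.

NH3OH+ is the conjugate acid of the weak base NH2OH.
Ka = Kw/Kb = 1.0×10^-14 / 1.2 × 10^-8 = 8.33 × 10^-7
Ka = [H+]²/(0.46 − [H+]) = 8.33 × 10^-7
Since Ka ≪ C₀, [H+] ≈ √(Ka·C₀) = 6.19 × 10^-4 M.
Check: 0.13% ionized — well under 5%, approximation valid.
pH = −log(6.19 × 10^-4) = 3.21

pH = 3.21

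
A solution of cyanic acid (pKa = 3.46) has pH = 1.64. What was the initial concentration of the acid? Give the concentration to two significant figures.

[H+] = 10^(-1.64) = 2.29 × 10^-2 M = x
Ka = 10^(−3.46) = 3.47 × 10^-4
Ka = x²/(C₀ − x) ⇒ C₀ = x + x²/Ka
C₀ = 2.29 × 10^-2 + (2.29 × 10^-2)²/(3.47 × 10^-4) = 1.53 M

C₀ = 1.5 M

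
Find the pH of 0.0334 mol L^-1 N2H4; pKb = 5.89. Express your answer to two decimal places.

pH = 10.32

N2H4 + H2O ⇌ N2H5+ + OH-
Kb = 10^(−5.89) = 1.29 × 10^-6
From the ICE table, Kb = x²/(0.0334 − x) = 1.29 × 10^-6.
Assume x ≪ 0.0334: x ≈ √(1.29 × 10^-6 × 0.0334) = 2.08 × 10^-4 M
pOH = −log(2.08 × 10^-4) = 3.68; pH = 14.00 − 3.68 = 10.32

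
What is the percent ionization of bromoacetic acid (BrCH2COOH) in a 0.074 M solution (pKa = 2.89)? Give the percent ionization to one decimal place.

BrCH2COOH ⇌ BrCH2COO- + H+; let x = [H+] at equilibrium.
Ka = 10^(−2.89) = 1.29 × 10^-3
Ka = x²/(C₀ − x); solving the quadratic gives x = 9.15 × 10^-3 M.
% ionization = x/C₀ × 100% = 9.15 × 10^-3/0.074 × 100% = 12.4%

12.4%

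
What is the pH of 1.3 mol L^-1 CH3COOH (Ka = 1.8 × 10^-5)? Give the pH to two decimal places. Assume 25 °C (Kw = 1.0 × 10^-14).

pH = 2.32

CH3COOH ⇌ CH3COO- + H+
Ka = [H+]²/(1.3 − [H+]) = 1.8 × 10^-5
Since Ka ≪ C₀, [H+] ≈ √(Ka·C₀) = 4.84 × 10^-3 M.
pH = −log(4.84 × 10^-3) = 2.32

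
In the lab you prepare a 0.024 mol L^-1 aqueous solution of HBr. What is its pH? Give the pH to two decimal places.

HBr is a strong acid and dissociates completely, so [H+] = 0.024 M.
pH = -log(0.024) = 1.62

pH = 1.62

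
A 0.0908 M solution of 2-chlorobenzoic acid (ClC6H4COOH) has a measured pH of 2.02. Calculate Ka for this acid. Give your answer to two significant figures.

Ka = 1.1 × 10^-3

[H+] = 10^(-2.02) = 9.55 × 10^-3 M
At equilibrium [HA] = 0.0908 − 9.55 × 10^-3 = 8.13 × 10^-2 M
Ka = [H+][A-]/[HA] = (9.55 × 10^-3)² / 8.13 × 10^-2 = 1.1 × 10^-3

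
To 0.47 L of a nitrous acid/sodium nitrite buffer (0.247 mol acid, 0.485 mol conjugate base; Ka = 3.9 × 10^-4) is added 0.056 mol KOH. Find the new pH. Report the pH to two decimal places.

pH = 3.86

OH- converts HNO2 to NO2-: HNO2 → 0.191 mol, NO2- → 0.541 mol.
pKa = −log(3.9 × 10^-4) = 3.409
Henderson–Hasselbalch with mole ratio 0.541/0.191: pH = 3.409 + (+0.452)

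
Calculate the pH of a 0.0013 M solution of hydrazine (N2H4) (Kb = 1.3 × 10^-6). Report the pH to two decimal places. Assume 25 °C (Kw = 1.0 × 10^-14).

pH = 9.61

N2H4 + H2O ⇌ N2H5+ + OH-
From the ICE table, Kb = x²/(0.0013 − x) = 1.3 × 10^-6.
Assume x ≪ 0.0013: x ≈ √(1.3 × 10^-6 × 0.0013) = 4.11 × 10^-5 M
(x/C₀ = 3.2% < 5%, so the approximation holds.)
pOH = 4.39, so pH = 14.00 − pOH = 9.61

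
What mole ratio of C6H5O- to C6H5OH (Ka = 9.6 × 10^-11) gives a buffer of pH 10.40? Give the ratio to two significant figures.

pKa = -log(9.6 × 10^-11) = 10.018
pH = pKa + log(r) ⇒ log(r) = 10.40 − 10.018 = +0.382
r = [C6H5O-]/[C6H5OH] = 10^(+0.382) = 2.41

ratio = 2.4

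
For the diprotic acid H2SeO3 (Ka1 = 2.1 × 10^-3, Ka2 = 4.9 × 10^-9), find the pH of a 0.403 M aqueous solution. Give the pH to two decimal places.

Ka1 ≫ Ka2, so treat the first dissociation as the only significant source of H+.
Ka1 = x²/(0.403 − x) = 2.1 × 10^-3
Solving the quadratic: x = (−Ka1 + √(Ka1² + 4·Ka1·C₀))/2 = 2.81 × 10^-2 M
pH = −log(2.81 × 10^-2) = 1.55

pH = 1.55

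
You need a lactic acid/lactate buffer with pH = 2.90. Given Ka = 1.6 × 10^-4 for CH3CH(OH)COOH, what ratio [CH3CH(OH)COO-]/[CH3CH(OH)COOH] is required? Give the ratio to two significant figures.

pKa = -log(1.6 × 10^-4) = 3.796
pH = pKa + log(r) ⇒ log(r) = 2.90 − 3.796 = -0.896
r = [CH3CH(OH)COO-]/[CH3CH(OH)COOH] = 10^(-0.896) = 0.127

ratio = 0.13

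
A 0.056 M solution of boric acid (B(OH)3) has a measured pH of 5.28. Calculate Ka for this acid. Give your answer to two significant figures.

Ka = 4.9 × 10^-10

[H+] = 10^(-5.28) = 5.25 × 10^-6 M
At equilibrium [HA] = 0.056 − 5.25 × 10^-6 = 5.60 × 10^-2 M
Ka = [H+][A-]/[HA] = (5.25 × 10^-6)² / 5.60 × 10^-2 = 4.9 × 10^-10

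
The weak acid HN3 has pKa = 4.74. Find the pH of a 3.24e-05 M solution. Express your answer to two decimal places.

HN3 ⇌ N3- + H+
Ka = 10^(−4.74) = 1.82 × 10^-5
From the ICE table, Ka = [H+]²/(3.24e-05 − [H+]) = 1.82 × 10^-5.
The 5% rule fails; solving [H+]² + Ka·[H+] − Ka·C₀ = 0 exactly:
[H+] = (−Ka + √(Ka² + 4·Ka·C₀))/2 = 1.68 × 10^-5 M
pH = −log[H+] = −log(1.68 × 10^-5) = 4.77

pH = 4.77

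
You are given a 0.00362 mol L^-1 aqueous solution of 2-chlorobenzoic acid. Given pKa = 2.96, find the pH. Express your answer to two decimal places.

ClC6H4COOH ⇌ ClC6H4COO- + H+
Ka = 10^(−2.96) = 1.10 × 10^-3
Let x = [H+] at equilibrium. Ka = x²/(0.00362 − x).
x is not negligible relative to C₀; solve x² + 0.0011·x − 3.98e-06 = 0.
x = [−0.0011 + √(0.0011² + 1.59e-05)]/2 = 1.52 × 10^-3 M
pH = −log[H+] = −log(1.52 × 10^-3) = 2.82

pH = 2.82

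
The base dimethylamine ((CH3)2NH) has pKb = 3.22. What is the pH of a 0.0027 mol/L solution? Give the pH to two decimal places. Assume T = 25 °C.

(CH3)2NH + H2O ⇌ (CH3)2NH2+ + OH-
Kb = 10^(−3.22) = 6.03 × 10^-4
From the ICE table, Kb = [OH-]²/(0.0027 − [OH-]) = 6.03 × 10^-4.
The 5% rule fails; solving [OH-]² + Kb·[OH-] − Kb·C₀ = 0 exactly:
[OH-] = [−0.000603 + √(0.000603² + 6.51e-06)]/2 = 1.01 × 10^-3 M
pOH = 3.00, so pH = 14.00 − pOH = 11.00

pH = 11.00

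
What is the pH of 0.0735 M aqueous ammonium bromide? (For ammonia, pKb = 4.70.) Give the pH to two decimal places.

NH4+ is the conjugate acid of the weak base NH3.
Kb = 10^(−4.70) = 2.00 × 10^-5
Ka = Kw/Kb = 1.0×10^-14 / 2.00 × 10^-5 = 5.00 × 10^-10
Let x = [H+] at equilibrium. Ka = x²/(0.0735 − x).
Since Ka ≪ C₀, x ≈ √(Ka·C₀) = 6.06 × 10^-6 M.
pH = −log[H+] = −log(6.06 × 10^-6) = 5.22

pH = 5.22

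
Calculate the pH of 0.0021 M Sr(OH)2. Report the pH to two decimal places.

Sr(OH)2 is a strong base (each formula unit releases 2 OH-); [OH-] = 0.0042 M.
pOH = -log(0.0042) = 2.38
pH = 14.00 - 2.38 = 11.62

pH = 11.62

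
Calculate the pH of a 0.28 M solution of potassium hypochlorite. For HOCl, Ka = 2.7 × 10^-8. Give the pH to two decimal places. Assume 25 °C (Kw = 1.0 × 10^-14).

OCl- is the conjugate base of the weak acid HOCl.
Kb = Kw/Ka = 1.0×10^-14 / 2.7 × 10^-8 = 3.70 × 10^-7
From the ICE table, Kb = [OH-]²/(0.28 − [OH-]) = 3.70 × 10^-7.
Assume [OH-] ≪ 0.28: [OH-] ≈ √(3.70 × 10^-7 × 0.28) = 3.22 × 10^-4 M
pOH = 3.49, so pH = 14.00 − pOH = 10.51

pH = 10.51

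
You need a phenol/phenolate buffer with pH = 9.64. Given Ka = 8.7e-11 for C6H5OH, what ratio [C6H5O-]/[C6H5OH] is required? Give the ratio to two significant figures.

ratio = 0.38

pKa = -log(8.7 × 10^-11) = 10.060
pH = pKa + log(r) ⇒ log(r) = 9.64 − 10.060 = -0.420
r = [C6H5O-]/[C6H5OH] = 10^(-0.420) = 0.38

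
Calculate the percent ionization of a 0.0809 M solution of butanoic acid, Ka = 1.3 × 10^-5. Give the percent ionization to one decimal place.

1.3%

CH3(CH2)2COOH ⇌ CH3(CH2)2COO- + H+; let x = [H+] at equilibrium.
x ≈ √(Ka·C₀) = √(1.3 × 10^-5 × 0.0809) = 1.03 × 10^-3 M
% ionization = x/C₀ × 100% = 1.03 × 10^-3/0.0809 × 100% = 1.3%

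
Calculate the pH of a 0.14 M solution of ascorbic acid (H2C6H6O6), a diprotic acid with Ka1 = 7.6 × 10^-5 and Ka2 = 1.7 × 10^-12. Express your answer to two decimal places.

Since Ka1 ≫ Ka2, the first ionization dominates [H+].
Ka1 = x²/(0.14 − x) = 7.6 × 10^-5
x ≈ √(7.6 × 10^-5 × 0.14) = 3.26 × 10^-3 M
pH = −log(3.26 × 10^-3) = 2.49

pH = 2.49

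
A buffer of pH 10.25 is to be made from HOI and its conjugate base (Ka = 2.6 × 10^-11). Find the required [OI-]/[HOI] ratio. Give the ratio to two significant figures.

pKa = -log(2.6 × 10^-11) = 10.585
pH = pKa + log(r) ⇒ log(r) = 10.25 − 10.585 = -0.335
r = [OI-]/[HOI] = 10^(-0.335) = 0.462

ratio = 0.46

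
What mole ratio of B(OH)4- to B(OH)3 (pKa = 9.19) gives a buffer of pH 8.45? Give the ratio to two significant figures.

ratio = 0.18

pH = pKa + log(r) ⇒ log(r) = 8.45 − 9.19 = -0.74
r = [B(OH)4-]/[B(OH)3] = 10^(-0.74) = 0.182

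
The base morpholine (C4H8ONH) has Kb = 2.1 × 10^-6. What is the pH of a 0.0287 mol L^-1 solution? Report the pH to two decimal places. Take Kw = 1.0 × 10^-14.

pH = 10.39

C4H8ONH + H2O ⇌ C4H8ONH2+ + OH-
Kb = x²/(0.0287 − x) = 2.1 × 10^-6
Assume x ≪ 0.0287: x ≈ √(2.1 × 10^-6 × 0.0287) = 2.45 × 10^-4 M
pOH = 3.61, so pH = 14.00 − pOH = 10.39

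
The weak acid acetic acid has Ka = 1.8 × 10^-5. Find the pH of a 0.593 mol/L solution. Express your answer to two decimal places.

pH = 2.49

CH3COOH ⇌ CH3COO- + H+
From the ICE table, Ka = x²/(0.593 − x) = 1.8 × 10^-5.
Since Ka ≪ C₀, x ≈ √(Ka·C₀) = 3.27 × 10^-3 M.
Check: 0.55% ionized — well under 5%, approximation valid.
pH = −log[H+] = −log(3.27 × 10^-3) = 2.49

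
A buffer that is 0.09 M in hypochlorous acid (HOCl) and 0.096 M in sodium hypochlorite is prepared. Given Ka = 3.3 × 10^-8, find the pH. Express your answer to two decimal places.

pH = 7.51

pKa = −log(3.3 × 10^-8) = 7.481
pH = pKa + log([A⁻]/[HA]) = 7.481 + log(0.096/0.09)
pH = 7.481 + (+0.028) = 7.51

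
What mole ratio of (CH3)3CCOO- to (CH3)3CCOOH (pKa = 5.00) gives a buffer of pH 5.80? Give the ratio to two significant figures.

pH = pKa + log(r) ⇒ log(r) = 5.80 − 5.00 = +0.80
r = [(CH3)3CCOO-]/[(CH3)3CCOOH] = 10^(+0.80) = 6.31

ratio = 6.3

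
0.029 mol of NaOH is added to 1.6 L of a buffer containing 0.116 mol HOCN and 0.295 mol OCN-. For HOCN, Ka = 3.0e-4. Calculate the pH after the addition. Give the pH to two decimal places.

After neutralization: n(HOCN) = 0.087 mol, n(OCN-) = 0.324 mol.
pKa = −log(3.0 × 10^-4) = 3.523
pH = pKa + log([A⁻]/[HA]) = 3.523 + log(0.324/0.087) = 3.523 +0.571

pH = 4.09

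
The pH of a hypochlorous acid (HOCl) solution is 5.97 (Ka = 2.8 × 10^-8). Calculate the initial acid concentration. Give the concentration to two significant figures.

C₀ = 4.2 × 10^-5 M

[H+] = 10^(-5.97) = 1.07 × 10^-6 M = x
Ka = x²/(C₀ − x) ⇒ C₀ = x + x²/Ka
C₀ = 1.07 × 10^-6 + (1.07 × 10^-6)²/(2.8 × 10^-8) = 4.20 × 10^-5 M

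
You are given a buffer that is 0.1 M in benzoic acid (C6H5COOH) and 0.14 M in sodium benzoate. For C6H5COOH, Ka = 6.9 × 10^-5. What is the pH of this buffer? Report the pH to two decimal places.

pKa = −log(6.9 × 10^-5) = 4.161
Henderson–Hasselbalch: pH = pKa + log([C6H5COO-]/[C6H5COOH]) = 4.161 + log(0.14/0.1)
pH = 4.161 + (+0.146) = 4.31

pH = 4.31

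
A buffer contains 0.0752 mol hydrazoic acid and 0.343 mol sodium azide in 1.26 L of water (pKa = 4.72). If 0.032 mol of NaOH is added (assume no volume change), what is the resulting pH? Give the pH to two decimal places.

OH- converts HN3 to N3-: HN3 → 0.0432 mol, N3- → 0.375 mol.
pH = pKa + log([A⁻]/[HA]) = 4.72 + log(0.375/0.0432) = 4.72 +0.939

pH = 5.66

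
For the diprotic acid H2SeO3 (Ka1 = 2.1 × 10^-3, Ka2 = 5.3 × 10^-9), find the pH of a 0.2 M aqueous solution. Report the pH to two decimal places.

Ka1 ≫ Ka2, so treat the first dissociation as the only significant source of H+.
Ka1 = x²/(0.2 − x) = 2.1 × 10^-3
Solving the quadratic: x = (−Ka1 + √(Ka1² + 4·Ka1·C₀))/2 = 1.95 × 10^-2 M
pH = −log(1.95 × 10^-2) = 1.71

pH = 1.71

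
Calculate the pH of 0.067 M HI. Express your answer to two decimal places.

HI is a strong acid and dissociates completely, so [H+] = 0.067 M.
pH = -log(0.067) = 1.17

pH = 1.17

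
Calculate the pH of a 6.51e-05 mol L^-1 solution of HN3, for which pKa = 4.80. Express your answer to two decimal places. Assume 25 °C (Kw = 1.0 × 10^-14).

pH = 4.60

HN3 ⇌ N3- + H+
Ka = 10^(−4.80) = 1.58 × 10^-5
From the ICE table, Ka = x²/(6.51e-05 − x) = 1.58 × 10^-5.
x is not negligible relative to C₀; solve x² + 1.58e-05·x − 1.03e-09 = 0.
x = (−Ka + √(Ka² + 4·Ka·C₀))/2 = 2.51 × 10^-5 M
pH = −log[H+] = −log(2.51 × 10^-5) = 4.60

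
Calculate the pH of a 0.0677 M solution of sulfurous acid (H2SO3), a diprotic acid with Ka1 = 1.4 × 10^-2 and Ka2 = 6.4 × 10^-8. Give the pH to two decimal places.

Since Ka1 ≫ Ka2, the first ionization dominates [H+].
Ka1 = x²/(0.0677 − x) = 1.4 × 10^-2
Solving the quadratic: x = (−Ka1 + √(Ka1² + 4·Ka1·C₀))/2 = 2.46 × 10^-2 M
pH = −log(2.46 × 10^-2) = 1.61

pH = 1.61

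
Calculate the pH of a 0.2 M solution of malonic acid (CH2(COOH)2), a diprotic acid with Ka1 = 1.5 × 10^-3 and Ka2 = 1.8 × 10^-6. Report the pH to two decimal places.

Since Ka1 ≫ Ka2, the first ionization dominates [H+].
Ka1 = x²/(0.2 − x) = 1.5 × 10^-3
Solving the quadratic: x = (−Ka1 + √(Ka1² + 4·Ka1·C₀))/2 = 1.66 × 10^-2 M
pH = −log(1.66 × 10^-2) = 1.78

pH = 1.78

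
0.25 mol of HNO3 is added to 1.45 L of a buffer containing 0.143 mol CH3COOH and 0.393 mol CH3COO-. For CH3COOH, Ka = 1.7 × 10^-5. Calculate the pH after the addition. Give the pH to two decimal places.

After neutralization: n(CH3COOH) = 0.393 mol, n(CH3COO-) = 0.143 mol.
pKa = −log(1.7 × 10^-5) = 4.770
pH = pKa + log([A⁻]/[HA]) = 4.770 + log(0.143/0.393) = 4.770 -0.439

pH = 4.33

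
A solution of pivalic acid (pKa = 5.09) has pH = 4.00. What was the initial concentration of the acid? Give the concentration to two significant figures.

C₀ = 1.3 × 10^-3 M

[H+] = 10^(-4.00) = 1.00 × 10^-4 M = x
Ka = 10^(−5.09) = 8.13 × 10^-6
Ka = x²/(C₀ − x) ⇒ C₀ = x + x²/Ka
C₀ = 1.00 × 10^-4 + (1.00 × 10^-4)²/(8.13 × 10^-6) = 1.33 × 10^-3 M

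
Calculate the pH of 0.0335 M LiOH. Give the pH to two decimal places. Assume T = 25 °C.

pH = 12.53

LiOH is a strong base; [OH-] = 0.0335 M.
pOH = -log(0.0335) = 1.47
pH = 14.00 - 1.47 = 12.53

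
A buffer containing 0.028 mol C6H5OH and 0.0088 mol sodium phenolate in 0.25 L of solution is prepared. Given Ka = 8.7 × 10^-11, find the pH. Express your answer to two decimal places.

pKa = −log(8.7 × 10^-11) = 10.060
Henderson–Hasselbalch: pH = pKa + log([C6H5O-]/[C6H5OH]) = 10.060 + log(0.0088/0.028)
pH = 10.060 + (-0.503) = 9.56

pH = 9.56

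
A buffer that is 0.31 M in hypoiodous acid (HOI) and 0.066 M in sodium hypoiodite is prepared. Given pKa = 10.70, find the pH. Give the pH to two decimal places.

pH = 10.03

pH = pKa + log([A⁻]/[HA]) = 10.70 + log(0.066/0.31)
pH = 10.70 + (-0.672) = 10.03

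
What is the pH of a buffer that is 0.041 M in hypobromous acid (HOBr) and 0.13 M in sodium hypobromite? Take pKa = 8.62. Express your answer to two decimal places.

pH = pKa + log([A⁻]/[HA]) = 8.62 + log(0.13/0.041)
pH = 8.62 + (+0.501) = 9.12

pH = 9.12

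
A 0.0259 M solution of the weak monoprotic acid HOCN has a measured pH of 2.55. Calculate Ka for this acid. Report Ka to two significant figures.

Ka = 3.4 × 10^-4

[H+] = 10^(-2.55) = 2.82 × 10^-3 M
At equilibrium [HA] = 0.0259 − 2.82 × 10^-3 = 2.31 × 10^-2 M
Ka = [H+][A-]/[HA] = (2.82 × 10^-3)² / 2.31 × 10^-2 = 3.4 × 10^-4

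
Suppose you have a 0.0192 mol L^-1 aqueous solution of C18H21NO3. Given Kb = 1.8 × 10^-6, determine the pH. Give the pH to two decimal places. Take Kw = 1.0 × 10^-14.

C18H21NO3 + H2O ⇌ C18H22NO3+ + OH-
Kb = [OH-]²/(0.0192 − [OH-]) = 1.8 × 10^-6
Assume [OH-] ≪ 0.0192: [OH-] ≈ √(1.8 × 10^-6 × 0.0192) = 1.86 × 10^-4 M
pOH = −log(1.86 × 10^-4) = 3.73; pH = 14.00 − 3.73 = 10.27

pH = 10.27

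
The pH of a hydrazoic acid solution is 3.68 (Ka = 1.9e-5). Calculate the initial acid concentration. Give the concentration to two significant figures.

C₀ = 2.5 × 10^-3 M

[H+] = 10^(-3.68) = 2.09 × 10^-4 M = x
Ka = x²/(C₀ − x) ⇒ C₀ = x + x²/Ka
C₀ = 2.09 × 10^-4 + (2.09 × 10^-4)²/(1.9 × 10^-5) = 2.51 × 10^-3 M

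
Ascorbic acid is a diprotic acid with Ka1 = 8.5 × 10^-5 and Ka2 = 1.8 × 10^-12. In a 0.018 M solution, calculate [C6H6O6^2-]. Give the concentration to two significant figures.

First ionization gives [H+] ≈ [HC6H6O6-] = 1.20 × 10^-3 M.
Second step: Ka2 = [H+][C6H6O6^2-]/[HC6H6O6-] ≈ [C6H6O6^2-] (since [H+] ≈ [HC6H6O6-]).
So [C6H6O6^2-] ≈ Ka2.

1.8 × 10^-12 M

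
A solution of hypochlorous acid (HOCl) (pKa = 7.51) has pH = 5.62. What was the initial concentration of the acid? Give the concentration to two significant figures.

[H+] = 10^(-5.62) = 2.40 × 10^-6 M = x
Ka = 10^(−7.51) = 3.09 × 10^-8
Ka = x²/(C₀ − x) ⇒ C₀ = x + x²/Ka
C₀ = 2.40 × 10^-6 + (2.40 × 10^-6)²/(3.09 × 10^-8) = 1.89 × 10^-4 M

C₀ = 1.9 × 10^-4 M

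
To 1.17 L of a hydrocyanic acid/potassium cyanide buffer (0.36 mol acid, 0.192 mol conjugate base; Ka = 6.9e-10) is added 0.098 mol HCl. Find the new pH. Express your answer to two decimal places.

After neutralization: n(HCN) = 0.458 mol, n(CN-) = 0.094 mol.
pKa = −log(6.9 × 10^-10) = 9.161
Henderson–Hasselbalch with mole ratio 0.094/0.458: pH = 9.161 + (-0.688)

pH = 8.47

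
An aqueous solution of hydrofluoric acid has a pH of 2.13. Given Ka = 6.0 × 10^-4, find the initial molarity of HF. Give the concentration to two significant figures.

[H+] = 10^(-2.13) = 7.41 × 10^-3 M = x
Ka = x²/(C₀ − x) ⇒ C₀ = x + x²/Ka
C₀ = 7.41 × 10^-3 + (7.41 × 10^-3)²/(6.0 × 10^-4) = 9.89 × 10^-2 M

C₀ = 9.9 × 10^-2 M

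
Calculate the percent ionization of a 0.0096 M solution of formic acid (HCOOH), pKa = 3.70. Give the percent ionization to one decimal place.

13.4%

HCOOH ⇌ HCOO- + H+; let x = [H+] at equilibrium.
Ka = 10^(−3.70) = 2.00 × 10^-4
Solve x² + 0.0002x − 1.92e-06 = 0 → x = 1.29 × 10^-3 M
% ionization = x/C₀ × 100% = 1.29 × 10^-3/0.0096 × 100% = 13.4%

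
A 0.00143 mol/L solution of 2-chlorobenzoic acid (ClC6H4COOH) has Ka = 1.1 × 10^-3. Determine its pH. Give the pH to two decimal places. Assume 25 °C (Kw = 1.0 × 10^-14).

pH = 3.09

ClC6H4COOH ⇌ ClC6H4COO- + H+
Let x = [H+] at equilibrium. Ka = x²/(0.00143 − x).
x is not negligible relative to C₀; solve x² + 0.0011·x − 1.57e-06 = 0.
x = [−0.0011 + √(0.0011² + 6.29e-06)]/2 = 8.19 × 10^-4 M
pH = −log[H+] = −log(8.19 × 10^-4) = 3.09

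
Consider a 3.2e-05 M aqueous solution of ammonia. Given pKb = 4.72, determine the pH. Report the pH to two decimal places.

NH3 + H2O ⇌ NH4+ + OH-
Kb = 10^(−4.72) = 1.91 × 10^-5
From the ICE table, Kb = [OH-]²/(3.2e-05 − [OH-]) = 1.91 × 10^-5.
Here C₀/Kb ≈ 1.68, so the small-[OH-] approximation fails. Use the quadratic:
[OH-] = [−1.91e-05 + √(1.91e-05² + 2.44e-09)]/2 = 1.70 × 10^-5 M
pOH = 4.77, so pH = 14.00 − pOH = 9.23

pH = 9.23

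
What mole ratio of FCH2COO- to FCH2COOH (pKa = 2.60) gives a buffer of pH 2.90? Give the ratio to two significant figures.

ratio = 2.0

pH = pKa + log(r) ⇒ log(r) = 2.90 − 2.60 = +0.30
r = [FCH2COO-]/[FCH2COOH] = 10^(+0.30) = 2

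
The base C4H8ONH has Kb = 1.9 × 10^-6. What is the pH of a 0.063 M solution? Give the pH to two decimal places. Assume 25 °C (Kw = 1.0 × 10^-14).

C4H8ONH + H2O ⇌ C4H8ONH2+ + OH-
Kb = [OH-]²/(0.063 − [OH-]) = 1.9 × 10^-6
Assume [OH-] ≪ 0.063: [OH-] ≈ √(1.9 × 10^-6 × 0.063) = 3.46 × 10^-4 M
Check: 0.55% ionized — well under 5%, approximation valid.
pOH = −log(3.46 × 10^-4) = 3.46; pH = 14.00 − 3.46 = 10.54

pH = 10.54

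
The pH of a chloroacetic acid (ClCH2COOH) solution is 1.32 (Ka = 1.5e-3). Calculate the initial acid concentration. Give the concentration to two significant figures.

C₀ = 1.6 M

[H+] = 10^(-1.32) = 4.79 × 10^-2 M = x
Ka = x²/(C₀ − x) ⇒ C₀ = x + x²/Ka
C₀ = 4.79 × 10^-2 + (4.79 × 10^-2)²/(1.5 × 10^-3) = 1.58 M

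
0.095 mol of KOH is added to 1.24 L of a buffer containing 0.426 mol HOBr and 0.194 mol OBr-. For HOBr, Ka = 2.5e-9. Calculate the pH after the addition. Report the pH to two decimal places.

pH = 8.54

After neutralization: n(HOBr) = 0.331 mol, n(OBr-) = 0.289 mol.
pKa = −log(2.5 × 10^-9) = 8.602
Henderson–Hasselbalch with mole ratio 0.289/0.331: pH = 8.602 + (-0.059)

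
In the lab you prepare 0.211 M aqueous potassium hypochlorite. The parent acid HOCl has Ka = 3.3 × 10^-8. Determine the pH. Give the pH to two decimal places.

pH = 10.40

OCl- is the conjugate base of the weak acid HOCl.
Kb = Kw/Ka = 1.0×10^-14 / 3.3 × 10^-8 = 3.03 × 10^-7
From the ICE table, Kb = [OH-]²/(0.211 − [OH-]) = 3.03 × 10^-7.
Neglecting [OH-] in the denominator: [OH-] = √(3.03 × 10^-7 × 0.211) = 2.53 × 10^-4 M
pOH = 3.60, so pH = 14.00 − pOH = 10.40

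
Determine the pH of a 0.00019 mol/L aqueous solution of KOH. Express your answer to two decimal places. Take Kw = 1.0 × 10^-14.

KOH is a strong base; [OH-] = 0.00019 M.
pOH = -log(0.00019) = 3.72
pH = 14.00 - 3.72 = 10.28

pH = 10.28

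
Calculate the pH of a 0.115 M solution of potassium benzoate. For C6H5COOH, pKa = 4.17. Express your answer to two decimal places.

C6H5COO- is the conjugate base of the weak acid C6H5COOH.
Ka = 10^(−4.17) = 6.76 × 10^-5
Kb = Kw/Ka = 1.0×10^-14 / 6.76 × 10^-5 = 1.48 × 10^-10
Kb = x²/(0.115 − x) = 1.48 × 10^-10
Since Kb ≪ C₀, x ≈ √(Kb·C₀) = 4.13 × 10^-6 M.
pOH = 5.38, so pH = 14.00 − pOH = 8.62

pH = 8.62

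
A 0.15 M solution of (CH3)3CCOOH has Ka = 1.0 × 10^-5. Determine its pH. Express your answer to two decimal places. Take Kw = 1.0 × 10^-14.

(CH3)3CCOOH ⇌ (CH3)3CCOO- + H+
From the ICE table, Ka = [H+]²/(0.15 − [H+]) = 1.0 × 10^-5.
Neglecting [H+] in the denominator: [H+] = √(1.0 × 10^-5 × 0.15) = 1.22 × 10^-3 M
pH = −log(1.22 × 10^-3) = 2.91

pH = 2.91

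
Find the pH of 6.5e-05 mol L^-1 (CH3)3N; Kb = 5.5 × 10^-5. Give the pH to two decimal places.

pH = 9.58

(CH3)3N + H2O ⇌ (CH3)3NH+ + OH-
Kb = x²/(6.5e-05 − x) = 5.5 × 10^-5
x is not negligible relative to C₀; solve x² + 5.5e-05·x − 3.57e-09 = 0.
x = (−Kb + √(Kb² + 4·Kb·C₀))/2 = 3.83 × 10^-5 M
pOH = 4.42, so pH = 14.00 − pOH = 9.58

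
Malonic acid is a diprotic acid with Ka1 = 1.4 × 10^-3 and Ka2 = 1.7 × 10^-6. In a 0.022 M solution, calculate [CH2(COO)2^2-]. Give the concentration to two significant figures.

1.7 × 10^-6 M

First ionization gives [H+] ≈ [CH2(COOH)COO-] = 4.89 × 10^-3 M.
Second step: Ka2 = [H+][CH2(COO)2^2-]/[CH2(COOH)COO-] ≈ [CH2(COO)2^2-] (since [H+] ≈ [CH2(COOH)COO-]).
So [CH2(COO)2^2-] ≈ Ka2.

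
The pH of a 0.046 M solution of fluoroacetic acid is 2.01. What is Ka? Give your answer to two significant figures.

[H+] = 10^(-2.01) = 9.77 × 10^-3 M
At equilibrium [HA] = 0.046 − 9.77 × 10^-3 = 3.62 × 10^-2 M
Ka = [H+][A-]/[HA] = (9.77 × 10^-3)² / 3.62 × 10^-2 = 2.6 × 10^-3

Ka = 2.6 × 10^-3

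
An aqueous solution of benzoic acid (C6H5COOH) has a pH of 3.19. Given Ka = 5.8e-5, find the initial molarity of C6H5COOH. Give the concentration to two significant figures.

C₀ = 7.8 × 10^-3 M

[H+] = 10^(-3.19) = 6.46 × 10^-4 M = x
Ka = x²/(C₀ − x) ⇒ C₀ = x + x²/Ka
C₀ = 6.46 × 10^-4 + (6.46 × 10^-4)²/(5.8 × 10^-5) = 7.84 × 10^-3 M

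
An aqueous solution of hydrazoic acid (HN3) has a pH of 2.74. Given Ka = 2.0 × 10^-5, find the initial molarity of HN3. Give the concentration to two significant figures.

[H+] = 10^(-2.74) = 1.82 × 10^-3 M = x
Ka = x²/(C₀ − x) ⇒ C₀ = x + x²/Ka
C₀ = 1.82 × 10^-3 + (1.82 × 10^-3)²/(2.0 × 10^-5) = 1.67 × 10^-1 M

C₀ = 1.7 × 10^-1 M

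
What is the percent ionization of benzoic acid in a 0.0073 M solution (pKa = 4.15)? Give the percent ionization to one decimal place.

C6H5COOH ⇌ C6H5COO- + H+; let x = [H+] at equilibrium.
Ka = 10^(−4.15) = 7.08 × 10^-5
Ka = x²/(C₀ − x); solving the quadratic gives x = 6.84 × 10^-4 M.
% ionization = x/C₀ × 100% = 6.84 × 10^-4/0.0073 × 100% = 9.4%

9.4%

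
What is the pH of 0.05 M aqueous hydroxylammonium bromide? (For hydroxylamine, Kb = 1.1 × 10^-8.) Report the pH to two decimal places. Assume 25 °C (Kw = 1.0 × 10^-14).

pH = 3.67

NH3OH+ is the conjugate acid of the weak base NH2OH.
Ka = Kw/Kb = 1.0×10^-14 / 1.1 × 10^-8 = 9.09 × 10^-7
From the ICE table, Ka = [H+]²/(0.05 − [H+]) = 9.09 × 10^-7.
Assume [H+] ≪ 0.05: [H+] ≈ √(9.09 × 10^-7 × 0.05) = 2.13 × 10^-4 M
pH = −log(2.13 × 10^-4) = 3.67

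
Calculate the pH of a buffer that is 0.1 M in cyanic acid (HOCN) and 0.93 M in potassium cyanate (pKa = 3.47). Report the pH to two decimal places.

Using pH = pKa + log([base]/[acid]) with [base]/[acid] = 0.93/0.1:
pH = 3.47 + (+0.968) = 4.44

pH = 4.44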